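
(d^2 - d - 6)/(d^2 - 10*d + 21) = (d + 2)/(d - 7)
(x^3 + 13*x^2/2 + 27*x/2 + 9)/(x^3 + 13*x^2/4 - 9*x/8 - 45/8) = 4*(x + 2)/(4*x - 5)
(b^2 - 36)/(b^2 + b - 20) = (b^2 - 36)/(b^2 + b - 20)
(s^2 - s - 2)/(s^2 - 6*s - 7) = (s - 2)/(s - 7)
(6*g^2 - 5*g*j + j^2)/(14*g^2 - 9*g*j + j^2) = (3*g - j)/(7*g - j)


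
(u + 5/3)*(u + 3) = u^2 + 14*u/3 + 5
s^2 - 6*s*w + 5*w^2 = (s - 5*w)*(s - w)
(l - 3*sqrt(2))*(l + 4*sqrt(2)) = l^2 + sqrt(2)*l - 24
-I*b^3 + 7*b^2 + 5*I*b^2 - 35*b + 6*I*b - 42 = (b - 6)*(b + 7*I)*(-I*b - I)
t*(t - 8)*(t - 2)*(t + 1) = t^4 - 9*t^3 + 6*t^2 + 16*t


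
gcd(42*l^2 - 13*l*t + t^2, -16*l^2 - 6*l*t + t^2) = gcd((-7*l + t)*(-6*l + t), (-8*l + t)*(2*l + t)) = 1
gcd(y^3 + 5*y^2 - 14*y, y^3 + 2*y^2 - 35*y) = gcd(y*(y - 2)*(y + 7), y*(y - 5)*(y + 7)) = y^2 + 7*y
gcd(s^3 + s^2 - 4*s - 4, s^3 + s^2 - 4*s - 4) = s^3 + s^2 - 4*s - 4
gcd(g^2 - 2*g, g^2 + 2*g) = g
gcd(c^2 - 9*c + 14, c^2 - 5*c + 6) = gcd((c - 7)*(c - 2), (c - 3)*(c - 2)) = c - 2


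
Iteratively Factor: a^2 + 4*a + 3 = (a + 1)*(a + 3)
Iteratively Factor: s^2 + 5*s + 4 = (s + 1)*(s + 4)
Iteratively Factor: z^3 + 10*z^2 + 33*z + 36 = (z + 3)*(z^2 + 7*z + 12) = (z + 3)*(z + 4)*(z + 3)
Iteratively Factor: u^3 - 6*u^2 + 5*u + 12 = (u - 3)*(u^2 - 3*u - 4) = (u - 4)*(u - 3)*(u + 1)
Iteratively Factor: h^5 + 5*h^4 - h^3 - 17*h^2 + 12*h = (h - 1)*(h^4 + 6*h^3 + 5*h^2 - 12*h) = h*(h - 1)*(h^3 + 6*h^2 + 5*h - 12) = h*(h - 1)*(h + 3)*(h^2 + 3*h - 4) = h*(h - 1)*(h + 3)*(h + 4)*(h - 1)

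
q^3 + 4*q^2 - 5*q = q*(q - 1)*(q + 5)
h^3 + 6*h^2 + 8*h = h*(h + 2)*(h + 4)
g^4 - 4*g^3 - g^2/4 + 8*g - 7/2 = (g - 7/2)*(g - 1/2)*(g - sqrt(2))*(g + sqrt(2))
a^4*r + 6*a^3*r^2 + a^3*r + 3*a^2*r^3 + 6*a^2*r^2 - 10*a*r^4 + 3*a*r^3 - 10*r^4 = (a - r)*(a + 2*r)*(a + 5*r)*(a*r + r)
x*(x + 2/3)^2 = x^3 + 4*x^2/3 + 4*x/9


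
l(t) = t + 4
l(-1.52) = 2.48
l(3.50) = 7.50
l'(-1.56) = 1.00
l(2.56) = 6.56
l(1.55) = 5.55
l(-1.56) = 2.44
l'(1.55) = 1.00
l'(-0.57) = 1.00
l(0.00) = 4.00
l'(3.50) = 1.00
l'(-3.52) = 1.00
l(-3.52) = 0.48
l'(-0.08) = 1.00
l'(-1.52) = 1.00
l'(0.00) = 1.00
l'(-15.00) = 1.00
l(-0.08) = 3.92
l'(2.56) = 1.00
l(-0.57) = 3.43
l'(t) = 1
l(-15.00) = -11.00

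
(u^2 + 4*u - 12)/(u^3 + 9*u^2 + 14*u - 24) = (u - 2)/(u^2 + 3*u - 4)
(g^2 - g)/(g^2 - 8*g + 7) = g/(g - 7)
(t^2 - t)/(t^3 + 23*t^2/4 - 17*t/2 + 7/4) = 4*t/(4*t^2 + 27*t - 7)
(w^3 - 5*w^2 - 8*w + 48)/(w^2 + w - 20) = (w^2 - w - 12)/(w + 5)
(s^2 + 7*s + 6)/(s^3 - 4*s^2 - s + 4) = (s + 6)/(s^2 - 5*s + 4)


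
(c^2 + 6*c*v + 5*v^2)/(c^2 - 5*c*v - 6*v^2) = (-c - 5*v)/(-c + 6*v)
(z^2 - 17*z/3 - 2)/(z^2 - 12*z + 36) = (z + 1/3)/(z - 6)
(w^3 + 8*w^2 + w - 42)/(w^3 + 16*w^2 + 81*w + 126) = (w - 2)/(w + 6)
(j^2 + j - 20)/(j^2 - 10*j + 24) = (j + 5)/(j - 6)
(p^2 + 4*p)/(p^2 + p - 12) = p/(p - 3)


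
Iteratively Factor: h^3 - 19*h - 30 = (h + 2)*(h^2 - 2*h - 15) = (h - 5)*(h + 2)*(h + 3)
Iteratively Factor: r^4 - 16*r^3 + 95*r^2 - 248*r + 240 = (r - 3)*(r^3 - 13*r^2 + 56*r - 80) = (r - 4)*(r - 3)*(r^2 - 9*r + 20) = (r - 5)*(r - 4)*(r - 3)*(r - 4)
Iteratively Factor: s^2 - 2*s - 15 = (s - 5)*(s + 3)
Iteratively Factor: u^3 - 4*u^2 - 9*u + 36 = (u - 4)*(u^2 - 9) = (u - 4)*(u + 3)*(u - 3)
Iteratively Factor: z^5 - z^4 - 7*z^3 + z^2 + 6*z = (z)*(z^4 - z^3 - 7*z^2 + z + 6) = z*(z + 2)*(z^3 - 3*z^2 - z + 3) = z*(z - 3)*(z + 2)*(z^2 - 1) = z*(z - 3)*(z + 1)*(z + 2)*(z - 1)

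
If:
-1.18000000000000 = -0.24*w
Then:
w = 4.92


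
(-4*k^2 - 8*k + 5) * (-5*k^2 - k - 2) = 20*k^4 + 44*k^3 - 9*k^2 + 11*k - 10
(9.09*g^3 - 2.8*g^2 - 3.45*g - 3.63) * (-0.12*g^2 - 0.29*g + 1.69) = -1.0908*g^5 - 2.3001*g^4 + 16.5881*g^3 - 3.2959*g^2 - 4.7778*g - 6.1347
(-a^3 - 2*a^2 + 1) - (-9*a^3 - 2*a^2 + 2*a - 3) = 8*a^3 - 2*a + 4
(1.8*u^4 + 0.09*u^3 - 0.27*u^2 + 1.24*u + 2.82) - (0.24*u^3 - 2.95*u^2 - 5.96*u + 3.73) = 1.8*u^4 - 0.15*u^3 + 2.68*u^2 + 7.2*u - 0.91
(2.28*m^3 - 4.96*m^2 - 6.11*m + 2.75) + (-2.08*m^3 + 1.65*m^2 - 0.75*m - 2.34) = 0.2*m^3 - 3.31*m^2 - 6.86*m + 0.41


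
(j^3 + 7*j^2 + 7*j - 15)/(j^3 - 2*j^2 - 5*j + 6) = (j^2 + 8*j + 15)/(j^2 - j - 6)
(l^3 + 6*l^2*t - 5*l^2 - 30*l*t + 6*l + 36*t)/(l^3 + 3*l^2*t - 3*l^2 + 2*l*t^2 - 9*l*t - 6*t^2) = (l^2 + 6*l*t - 2*l - 12*t)/(l^2 + 3*l*t + 2*t^2)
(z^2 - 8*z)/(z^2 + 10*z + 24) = z*(z - 8)/(z^2 + 10*z + 24)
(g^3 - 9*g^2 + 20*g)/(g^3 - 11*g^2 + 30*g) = (g - 4)/(g - 6)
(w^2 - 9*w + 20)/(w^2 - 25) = (w - 4)/(w + 5)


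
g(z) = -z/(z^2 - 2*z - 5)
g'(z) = -z*(2 - 2*z)/(z^2 - 2*z - 5)^2 - 1/(z^2 - 2*z - 5) = (z^2 + 5)/(z^4 - 4*z^3 - 6*z^2 + 20*z + 25)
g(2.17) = 0.47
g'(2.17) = 0.45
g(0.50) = 0.09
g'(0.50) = 0.16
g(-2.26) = 0.49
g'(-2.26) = 0.47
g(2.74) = 0.92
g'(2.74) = 1.42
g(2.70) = 0.87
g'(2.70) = 1.27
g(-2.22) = 0.51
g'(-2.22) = 0.52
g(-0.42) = -0.11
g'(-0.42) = 0.33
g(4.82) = -0.56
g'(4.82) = 0.38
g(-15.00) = 0.06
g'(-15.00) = 0.00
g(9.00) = -0.16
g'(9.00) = 0.03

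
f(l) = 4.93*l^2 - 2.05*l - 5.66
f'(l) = 9.86*l - 2.05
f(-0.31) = -4.55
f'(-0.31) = -5.11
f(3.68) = 53.56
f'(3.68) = 34.23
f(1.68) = 4.81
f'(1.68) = 14.51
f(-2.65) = 34.39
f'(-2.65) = -28.18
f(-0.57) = -2.89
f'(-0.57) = -7.67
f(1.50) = 2.36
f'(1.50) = 12.74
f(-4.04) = 83.09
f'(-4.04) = -41.88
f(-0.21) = -5.01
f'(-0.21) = -4.12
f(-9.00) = 412.12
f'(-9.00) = -90.79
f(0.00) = -5.66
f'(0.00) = -2.05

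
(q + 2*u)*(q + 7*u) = q^2 + 9*q*u + 14*u^2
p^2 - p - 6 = (p - 3)*(p + 2)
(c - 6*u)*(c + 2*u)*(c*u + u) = c^3*u - 4*c^2*u^2 + c^2*u - 12*c*u^3 - 4*c*u^2 - 12*u^3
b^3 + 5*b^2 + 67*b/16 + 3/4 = (b + 1/4)*(b + 3/4)*(b + 4)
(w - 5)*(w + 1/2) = w^2 - 9*w/2 - 5/2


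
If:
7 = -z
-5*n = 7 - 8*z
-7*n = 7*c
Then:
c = 63/5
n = -63/5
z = -7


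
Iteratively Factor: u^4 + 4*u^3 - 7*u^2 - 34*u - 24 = (u + 1)*(u^3 + 3*u^2 - 10*u - 24) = (u - 3)*(u + 1)*(u^2 + 6*u + 8) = (u - 3)*(u + 1)*(u + 4)*(u + 2)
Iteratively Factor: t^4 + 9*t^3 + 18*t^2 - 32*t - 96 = (t + 3)*(t^3 + 6*t^2 - 32) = (t - 2)*(t + 3)*(t^2 + 8*t + 16) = (t - 2)*(t + 3)*(t + 4)*(t + 4)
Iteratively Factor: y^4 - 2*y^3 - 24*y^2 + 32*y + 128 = (y + 4)*(y^3 - 6*y^2 + 32) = (y + 2)*(y + 4)*(y^2 - 8*y + 16) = (y - 4)*(y + 2)*(y + 4)*(y - 4)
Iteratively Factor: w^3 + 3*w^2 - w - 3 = (w - 1)*(w^2 + 4*w + 3) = (w - 1)*(w + 3)*(w + 1)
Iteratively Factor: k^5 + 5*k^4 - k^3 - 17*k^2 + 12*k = (k - 1)*(k^4 + 6*k^3 + 5*k^2 - 12*k) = (k - 1)*(k + 4)*(k^3 + 2*k^2 - 3*k) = (k - 1)*(k + 3)*(k + 4)*(k^2 - k) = k*(k - 1)*(k + 3)*(k + 4)*(k - 1)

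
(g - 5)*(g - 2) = g^2 - 7*g + 10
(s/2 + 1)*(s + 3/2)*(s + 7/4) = s^3/2 + 21*s^2/8 + 73*s/16 + 21/8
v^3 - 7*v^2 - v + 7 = (v - 7)*(v - 1)*(v + 1)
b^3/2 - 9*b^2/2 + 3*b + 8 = (b/2 + 1/2)*(b - 8)*(b - 2)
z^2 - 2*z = z*(z - 2)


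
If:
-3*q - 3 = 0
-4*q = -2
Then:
No Solution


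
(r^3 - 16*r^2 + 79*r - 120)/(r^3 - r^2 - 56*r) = (r^2 - 8*r + 15)/(r*(r + 7))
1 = 1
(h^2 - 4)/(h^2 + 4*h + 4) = (h - 2)/(h + 2)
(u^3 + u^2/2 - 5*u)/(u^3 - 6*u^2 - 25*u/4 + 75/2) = 2*u*(u - 2)/(2*u^2 - 17*u + 30)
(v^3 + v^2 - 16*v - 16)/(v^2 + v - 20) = (v^2 + 5*v + 4)/(v + 5)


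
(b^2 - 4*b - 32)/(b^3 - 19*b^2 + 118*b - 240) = (b + 4)/(b^2 - 11*b + 30)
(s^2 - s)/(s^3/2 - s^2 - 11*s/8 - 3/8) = 8*s*(1 - s)/(-4*s^3 + 8*s^2 + 11*s + 3)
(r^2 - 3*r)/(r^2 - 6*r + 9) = r/(r - 3)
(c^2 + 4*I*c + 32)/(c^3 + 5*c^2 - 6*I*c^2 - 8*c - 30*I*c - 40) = (c + 8*I)/(c^2 + c*(5 - 2*I) - 10*I)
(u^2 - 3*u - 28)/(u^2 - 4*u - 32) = (u - 7)/(u - 8)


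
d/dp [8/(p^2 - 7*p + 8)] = 8*(7 - 2*p)/(p^2 - 7*p + 8)^2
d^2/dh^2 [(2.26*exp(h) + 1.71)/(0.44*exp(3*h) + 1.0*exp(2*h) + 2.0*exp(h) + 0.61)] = (1.750144*exp(6*h) + 5.96270400000001*exp(5*h) + 2.5812*exp(4*h) - 2.55599199999999*exp(3*h) - 2.142276*exp(2*h) - 0.0896000000000008*exp(h) - 1.245254)*exp(h)/(0.085184*exp(9*h) + 0.5808*exp(8*h) + 2.4816*exp(7*h) + 6.634288*exp(6*h) + 12.8904*exp(5*h) + 17.0508*exp(4*h) + 15.811172*exp(3*h) + 8.4363*exp(2*h) + 2.2326*exp(h) + 0.226981)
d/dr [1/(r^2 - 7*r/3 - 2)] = 3*(7 - 6*r)/(-3*r^2 + 7*r + 6)^2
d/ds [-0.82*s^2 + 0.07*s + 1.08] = 0.07 - 1.64*s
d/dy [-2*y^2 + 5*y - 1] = 5 - 4*y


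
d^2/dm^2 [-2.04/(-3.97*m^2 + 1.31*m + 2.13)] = (64.304472*m^2 - 21.218856*m - 2.04*(7.94*m - 1.31)*(15.88*m - 2.62) - 34.500888)/(-3.97*m^2 + 1.31*m + 2.13)^3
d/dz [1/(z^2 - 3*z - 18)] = (3 - 2*z)/(-z^2 + 3*z + 18)^2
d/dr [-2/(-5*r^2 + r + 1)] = 2*(1 - 10*r)/(-5*r^2 + r + 1)^2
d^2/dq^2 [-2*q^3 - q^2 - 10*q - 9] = -12*q - 2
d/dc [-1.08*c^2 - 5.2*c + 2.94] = -2.16*c - 5.2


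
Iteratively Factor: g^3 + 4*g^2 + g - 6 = (g + 3)*(g^2 + g - 2) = (g - 1)*(g + 3)*(g + 2)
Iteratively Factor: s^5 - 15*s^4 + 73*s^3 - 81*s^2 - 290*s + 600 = (s - 5)*(s^4 - 10*s^3 + 23*s^2 + 34*s - 120) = (s - 5)^2*(s^3 - 5*s^2 - 2*s + 24) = (s - 5)^2*(s - 3)*(s^2 - 2*s - 8) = (s - 5)^2*(s - 3)*(s + 2)*(s - 4)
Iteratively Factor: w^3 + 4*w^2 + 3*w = (w)*(w^2 + 4*w + 3) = w*(w + 1)*(w + 3)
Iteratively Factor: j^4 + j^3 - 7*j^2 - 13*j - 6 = (j + 1)*(j^3 - 7*j - 6) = (j + 1)^2*(j^2 - j - 6) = (j - 3)*(j + 1)^2*(j + 2)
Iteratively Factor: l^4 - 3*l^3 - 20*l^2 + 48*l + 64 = (l + 1)*(l^3 - 4*l^2 - 16*l + 64) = (l + 1)*(l + 4)*(l^2 - 8*l + 16) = (l - 4)*(l + 1)*(l + 4)*(l - 4)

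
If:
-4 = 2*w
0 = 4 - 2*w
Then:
No Solution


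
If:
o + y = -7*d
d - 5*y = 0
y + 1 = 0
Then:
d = -5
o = 36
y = -1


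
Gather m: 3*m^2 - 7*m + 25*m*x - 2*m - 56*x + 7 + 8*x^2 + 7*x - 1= 3*m^2 + m*(25*x - 9) + 8*x^2 - 49*x + 6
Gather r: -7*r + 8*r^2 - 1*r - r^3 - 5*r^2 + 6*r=-r^3 + 3*r^2 - 2*r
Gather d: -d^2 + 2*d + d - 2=-d^2 + 3*d - 2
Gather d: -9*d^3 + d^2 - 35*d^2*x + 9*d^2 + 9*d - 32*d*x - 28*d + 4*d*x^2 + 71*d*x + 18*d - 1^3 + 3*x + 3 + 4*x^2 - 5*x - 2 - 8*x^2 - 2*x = -9*d^3 + d^2*(10 - 35*x) + d*(4*x^2 + 39*x - 1) - 4*x^2 - 4*x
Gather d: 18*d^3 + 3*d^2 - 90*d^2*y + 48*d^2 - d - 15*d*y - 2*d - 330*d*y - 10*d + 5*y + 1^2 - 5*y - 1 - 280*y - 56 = 18*d^3 + d^2*(51 - 90*y) + d*(-345*y - 13) - 280*y - 56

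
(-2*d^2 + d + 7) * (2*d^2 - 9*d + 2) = -4*d^4 + 20*d^3 + d^2 - 61*d + 14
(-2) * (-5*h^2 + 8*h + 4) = 10*h^2 - 16*h - 8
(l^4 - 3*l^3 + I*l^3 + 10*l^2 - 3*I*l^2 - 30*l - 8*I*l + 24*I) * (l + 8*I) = l^5 - 3*l^4 + 9*I*l^4 + 2*l^3 - 27*I*l^3 - 6*l^2 + 72*I*l^2 + 64*l - 216*I*l - 192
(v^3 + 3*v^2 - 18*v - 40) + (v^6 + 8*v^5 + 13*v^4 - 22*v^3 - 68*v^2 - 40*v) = v^6 + 8*v^5 + 13*v^4 - 21*v^3 - 65*v^2 - 58*v - 40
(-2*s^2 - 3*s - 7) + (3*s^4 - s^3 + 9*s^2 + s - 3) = 3*s^4 - s^3 + 7*s^2 - 2*s - 10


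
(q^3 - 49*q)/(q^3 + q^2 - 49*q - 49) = q/(q + 1)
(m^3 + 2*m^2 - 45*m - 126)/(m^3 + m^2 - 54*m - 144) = (m - 7)/(m - 8)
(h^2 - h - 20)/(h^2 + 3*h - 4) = (h - 5)/(h - 1)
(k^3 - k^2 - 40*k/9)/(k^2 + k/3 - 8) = k*(3*k + 5)/(3*(k + 3))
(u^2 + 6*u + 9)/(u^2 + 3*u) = (u + 3)/u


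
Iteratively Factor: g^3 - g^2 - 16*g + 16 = (g - 1)*(g^2 - 16) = (g - 1)*(g + 4)*(g - 4)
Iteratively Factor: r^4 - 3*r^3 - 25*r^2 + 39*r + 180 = (r - 5)*(r^3 + 2*r^2 - 15*r - 36) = (r - 5)*(r + 3)*(r^2 - r - 12) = (r - 5)*(r - 4)*(r + 3)*(r + 3)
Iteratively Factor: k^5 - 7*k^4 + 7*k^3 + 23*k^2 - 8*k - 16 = (k - 4)*(k^4 - 3*k^3 - 5*k^2 + 3*k + 4) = (k - 4)*(k + 1)*(k^3 - 4*k^2 - k + 4) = (k - 4)^2*(k + 1)*(k^2 - 1) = (k - 4)^2*(k + 1)^2*(k - 1)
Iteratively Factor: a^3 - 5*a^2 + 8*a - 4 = (a - 2)*(a^2 - 3*a + 2) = (a - 2)*(a - 1)*(a - 2)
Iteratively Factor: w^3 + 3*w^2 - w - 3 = (w - 1)*(w^2 + 4*w + 3) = (w - 1)*(w + 1)*(w + 3)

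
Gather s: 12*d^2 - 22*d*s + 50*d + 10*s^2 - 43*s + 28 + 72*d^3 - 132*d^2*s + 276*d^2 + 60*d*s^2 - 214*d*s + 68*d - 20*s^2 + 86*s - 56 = 72*d^3 + 288*d^2 + 118*d + s^2*(60*d - 10) + s*(-132*d^2 - 236*d + 43) - 28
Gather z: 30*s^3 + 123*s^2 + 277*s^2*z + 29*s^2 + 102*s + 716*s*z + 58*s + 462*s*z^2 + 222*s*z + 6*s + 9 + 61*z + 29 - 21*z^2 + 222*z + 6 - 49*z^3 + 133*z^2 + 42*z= 30*s^3 + 152*s^2 + 166*s - 49*z^3 + z^2*(462*s + 112) + z*(277*s^2 + 938*s + 325) + 44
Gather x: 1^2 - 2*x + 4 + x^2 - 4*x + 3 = x^2 - 6*x + 8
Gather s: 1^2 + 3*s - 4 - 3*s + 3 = 0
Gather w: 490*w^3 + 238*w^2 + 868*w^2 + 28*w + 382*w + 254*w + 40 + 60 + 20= 490*w^3 + 1106*w^2 + 664*w + 120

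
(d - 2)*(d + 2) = d^2 - 4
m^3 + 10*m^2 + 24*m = m*(m + 4)*(m + 6)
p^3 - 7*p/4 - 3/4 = (p - 3/2)*(p + 1/2)*(p + 1)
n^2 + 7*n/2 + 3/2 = (n + 1/2)*(n + 3)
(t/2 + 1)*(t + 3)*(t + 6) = t^3/2 + 11*t^2/2 + 18*t + 18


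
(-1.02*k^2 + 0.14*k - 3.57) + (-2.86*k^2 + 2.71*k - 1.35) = -3.88*k^2 + 2.85*k - 4.92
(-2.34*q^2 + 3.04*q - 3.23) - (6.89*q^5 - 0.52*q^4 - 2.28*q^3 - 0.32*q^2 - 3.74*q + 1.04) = -6.89*q^5 + 0.52*q^4 + 2.28*q^3 - 2.02*q^2 + 6.78*q - 4.27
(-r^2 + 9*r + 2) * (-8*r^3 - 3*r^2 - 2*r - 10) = 8*r^5 - 69*r^4 - 41*r^3 - 14*r^2 - 94*r - 20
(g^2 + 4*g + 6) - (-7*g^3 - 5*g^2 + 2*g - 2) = 7*g^3 + 6*g^2 + 2*g + 8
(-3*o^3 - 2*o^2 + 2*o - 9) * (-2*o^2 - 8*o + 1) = 6*o^5 + 28*o^4 + 9*o^3 + 74*o - 9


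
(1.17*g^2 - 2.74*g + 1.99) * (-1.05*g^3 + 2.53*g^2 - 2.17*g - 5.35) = -1.2285*g^5 + 5.8371*g^4 - 11.5606*g^3 + 4.721*g^2 + 10.3407*g - 10.6465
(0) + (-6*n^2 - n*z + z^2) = -6*n^2 - n*z + z^2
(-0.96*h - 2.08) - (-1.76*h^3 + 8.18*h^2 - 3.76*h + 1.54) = 1.76*h^3 - 8.18*h^2 + 2.8*h - 3.62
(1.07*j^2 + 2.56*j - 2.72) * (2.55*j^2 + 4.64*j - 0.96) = 2.7285*j^4 + 11.4928*j^3 + 3.9152*j^2 - 15.0784*j + 2.6112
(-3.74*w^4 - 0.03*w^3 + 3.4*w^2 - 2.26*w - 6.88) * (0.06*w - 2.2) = -0.2244*w^5 + 8.2262*w^4 + 0.27*w^3 - 7.6156*w^2 + 4.5592*w + 15.136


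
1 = 1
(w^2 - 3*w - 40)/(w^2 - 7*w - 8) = (w + 5)/(w + 1)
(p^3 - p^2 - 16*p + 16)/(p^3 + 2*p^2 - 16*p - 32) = (p - 1)/(p + 2)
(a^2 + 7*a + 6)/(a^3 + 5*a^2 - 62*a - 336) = (a + 1)/(a^2 - a - 56)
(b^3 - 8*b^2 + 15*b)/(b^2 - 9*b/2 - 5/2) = 2*b*(b - 3)/(2*b + 1)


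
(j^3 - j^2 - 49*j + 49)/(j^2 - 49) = j - 1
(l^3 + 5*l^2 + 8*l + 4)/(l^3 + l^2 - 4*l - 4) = (l + 2)/(l - 2)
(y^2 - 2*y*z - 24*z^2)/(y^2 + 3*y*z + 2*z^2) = (y^2 - 2*y*z - 24*z^2)/(y^2 + 3*y*z + 2*z^2)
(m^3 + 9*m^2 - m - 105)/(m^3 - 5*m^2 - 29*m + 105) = (m + 7)/(m - 7)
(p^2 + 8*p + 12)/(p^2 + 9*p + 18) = (p + 2)/(p + 3)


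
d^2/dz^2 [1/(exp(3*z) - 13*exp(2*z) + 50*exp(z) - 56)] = ((-9*exp(2*z) + 52*exp(z) - 50)*(exp(3*z) - 13*exp(2*z) + 50*exp(z) - 56) + 2*(3*exp(2*z) - 26*exp(z) + 50)^2*exp(z))*exp(z)/(exp(3*z) - 13*exp(2*z) + 50*exp(z) - 56)^3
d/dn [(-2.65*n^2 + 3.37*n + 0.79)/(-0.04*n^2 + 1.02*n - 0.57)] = (-2.5682*n^2 + 3.0842*n - 2.7267)/(0.0016*n^4 - 0.0816*n^3 + 1.086*n^2 - 1.1628*n + 0.3249)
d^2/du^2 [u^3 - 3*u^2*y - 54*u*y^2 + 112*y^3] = 6*u - 6*y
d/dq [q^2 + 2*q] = 2*q + 2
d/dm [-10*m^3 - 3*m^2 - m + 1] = -30*m^2 - 6*m - 1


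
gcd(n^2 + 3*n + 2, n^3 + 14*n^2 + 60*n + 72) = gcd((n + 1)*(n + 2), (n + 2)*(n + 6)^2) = n + 2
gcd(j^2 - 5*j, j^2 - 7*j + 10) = j - 5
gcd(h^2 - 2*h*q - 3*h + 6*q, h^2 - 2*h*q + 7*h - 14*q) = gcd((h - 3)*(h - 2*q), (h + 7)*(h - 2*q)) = -h + 2*q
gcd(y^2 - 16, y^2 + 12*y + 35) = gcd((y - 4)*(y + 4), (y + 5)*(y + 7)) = 1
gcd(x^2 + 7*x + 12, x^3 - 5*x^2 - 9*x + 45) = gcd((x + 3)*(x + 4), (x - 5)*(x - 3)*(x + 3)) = x + 3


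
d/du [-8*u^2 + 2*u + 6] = 2 - 16*u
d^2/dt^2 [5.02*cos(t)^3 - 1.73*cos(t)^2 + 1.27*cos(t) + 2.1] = -5.035*cos(t) + 3.46*cos(2*t) - 11.295*cos(3*t)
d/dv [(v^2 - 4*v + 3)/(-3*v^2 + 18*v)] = 2*(v^2 + 3*v - 9)/(3*v^2*(v^2 - 12*v + 36))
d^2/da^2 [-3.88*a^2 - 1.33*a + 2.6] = -7.76000000000000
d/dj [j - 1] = 1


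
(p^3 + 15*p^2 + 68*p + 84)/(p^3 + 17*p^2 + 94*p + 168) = (p + 2)/(p + 4)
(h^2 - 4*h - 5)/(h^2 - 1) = (h - 5)/(h - 1)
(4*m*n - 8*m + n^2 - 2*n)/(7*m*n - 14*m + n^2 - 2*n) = (4*m + n)/(7*m + n)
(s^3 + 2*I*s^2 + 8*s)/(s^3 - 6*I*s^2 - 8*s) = (s + 4*I)/(s - 4*I)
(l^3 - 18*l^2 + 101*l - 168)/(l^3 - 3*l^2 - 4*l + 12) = (l^2 - 15*l + 56)/(l^2 - 4)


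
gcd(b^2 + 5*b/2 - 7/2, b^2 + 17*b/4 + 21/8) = b + 7/2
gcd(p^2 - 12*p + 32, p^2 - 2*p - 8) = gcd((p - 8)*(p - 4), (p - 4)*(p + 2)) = p - 4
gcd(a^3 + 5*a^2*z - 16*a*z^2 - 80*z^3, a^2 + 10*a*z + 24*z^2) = a + 4*z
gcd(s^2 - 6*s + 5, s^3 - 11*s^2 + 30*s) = s - 5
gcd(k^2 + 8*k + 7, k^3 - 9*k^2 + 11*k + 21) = k + 1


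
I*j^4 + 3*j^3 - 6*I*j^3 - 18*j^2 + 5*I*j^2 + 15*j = j*(j - 5)*(j - 3*I)*(I*j - I)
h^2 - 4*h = h*(h - 4)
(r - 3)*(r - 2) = r^2 - 5*r + 6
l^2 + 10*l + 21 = (l + 3)*(l + 7)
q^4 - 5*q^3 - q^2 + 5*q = q*(q - 5)*(q - 1)*(q + 1)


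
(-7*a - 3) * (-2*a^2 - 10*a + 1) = 14*a^3 + 76*a^2 + 23*a - 3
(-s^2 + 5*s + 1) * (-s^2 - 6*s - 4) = s^4 + s^3 - 27*s^2 - 26*s - 4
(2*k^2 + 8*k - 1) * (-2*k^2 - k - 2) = -4*k^4 - 18*k^3 - 10*k^2 - 15*k + 2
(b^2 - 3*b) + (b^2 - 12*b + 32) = 2*b^2 - 15*b + 32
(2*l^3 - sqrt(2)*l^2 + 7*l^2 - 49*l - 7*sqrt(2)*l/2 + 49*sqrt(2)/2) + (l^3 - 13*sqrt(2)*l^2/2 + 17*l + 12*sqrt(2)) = 3*l^3 - 15*sqrt(2)*l^2/2 + 7*l^2 - 32*l - 7*sqrt(2)*l/2 + 73*sqrt(2)/2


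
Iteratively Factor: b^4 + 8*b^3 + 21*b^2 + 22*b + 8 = (b + 1)*(b^3 + 7*b^2 + 14*b + 8) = (b + 1)*(b + 2)*(b^2 + 5*b + 4) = (b + 1)^2*(b + 2)*(b + 4)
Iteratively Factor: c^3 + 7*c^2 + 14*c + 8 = (c + 4)*(c^2 + 3*c + 2) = (c + 2)*(c + 4)*(c + 1)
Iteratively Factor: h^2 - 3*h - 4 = (h - 4)*(h + 1)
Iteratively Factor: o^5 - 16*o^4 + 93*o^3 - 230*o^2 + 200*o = (o - 2)*(o^4 - 14*o^3 + 65*o^2 - 100*o) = (o - 4)*(o - 2)*(o^3 - 10*o^2 + 25*o) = (o - 5)*(o - 4)*(o - 2)*(o^2 - 5*o) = (o - 5)^2*(o - 4)*(o - 2)*(o)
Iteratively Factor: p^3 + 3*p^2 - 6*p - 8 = (p + 1)*(p^2 + 2*p - 8) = (p + 1)*(p + 4)*(p - 2)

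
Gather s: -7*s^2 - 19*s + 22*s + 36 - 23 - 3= -7*s^2 + 3*s + 10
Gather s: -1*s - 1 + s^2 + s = s^2 - 1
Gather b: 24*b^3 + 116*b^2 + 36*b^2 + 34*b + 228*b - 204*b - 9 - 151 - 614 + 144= 24*b^3 + 152*b^2 + 58*b - 630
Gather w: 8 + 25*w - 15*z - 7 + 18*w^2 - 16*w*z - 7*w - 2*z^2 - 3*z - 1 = 18*w^2 + w*(18 - 16*z) - 2*z^2 - 18*z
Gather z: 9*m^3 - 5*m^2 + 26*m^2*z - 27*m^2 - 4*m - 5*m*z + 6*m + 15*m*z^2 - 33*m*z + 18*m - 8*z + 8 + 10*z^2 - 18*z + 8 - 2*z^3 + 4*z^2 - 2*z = 9*m^3 - 32*m^2 + 20*m - 2*z^3 + z^2*(15*m + 14) + z*(26*m^2 - 38*m - 28) + 16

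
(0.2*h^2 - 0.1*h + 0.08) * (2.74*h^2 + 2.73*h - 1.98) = 0.548*h^4 + 0.272*h^3 - 0.4498*h^2 + 0.4164*h - 0.1584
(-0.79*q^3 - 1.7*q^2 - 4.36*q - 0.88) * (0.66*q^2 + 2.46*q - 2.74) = -0.5214*q^5 - 3.0654*q^4 - 4.895*q^3 - 6.6484*q^2 + 9.7816*q + 2.4112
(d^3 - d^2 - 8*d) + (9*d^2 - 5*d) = d^3 + 8*d^2 - 13*d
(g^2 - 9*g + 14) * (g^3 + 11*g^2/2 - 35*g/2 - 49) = g^5 - 7*g^4/2 - 53*g^3 + 371*g^2/2 + 196*g - 686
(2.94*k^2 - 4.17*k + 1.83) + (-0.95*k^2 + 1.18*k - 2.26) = 1.99*k^2 - 2.99*k - 0.43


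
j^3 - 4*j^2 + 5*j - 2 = (j - 2)*(j - 1)^2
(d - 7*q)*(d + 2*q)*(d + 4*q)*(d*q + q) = d^4*q - d^3*q^2 + d^3*q - 34*d^2*q^3 - d^2*q^2 - 56*d*q^4 - 34*d*q^3 - 56*q^4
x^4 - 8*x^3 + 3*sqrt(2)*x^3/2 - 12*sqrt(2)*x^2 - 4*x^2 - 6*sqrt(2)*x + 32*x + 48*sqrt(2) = (x - 8)*(x - 2)*(x + 2)*(x + 3*sqrt(2)/2)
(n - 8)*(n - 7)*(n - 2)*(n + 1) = n^4 - 16*n^3 + 69*n^2 - 26*n - 112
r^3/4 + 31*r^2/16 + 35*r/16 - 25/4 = (r/4 + 1)*(r - 5/4)*(r + 5)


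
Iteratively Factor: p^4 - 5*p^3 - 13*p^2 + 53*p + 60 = (p + 1)*(p^3 - 6*p^2 - 7*p + 60) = (p + 1)*(p + 3)*(p^2 - 9*p + 20) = (p - 4)*(p + 1)*(p + 3)*(p - 5)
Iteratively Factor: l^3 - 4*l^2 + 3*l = (l - 1)*(l^2 - 3*l) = l*(l - 1)*(l - 3)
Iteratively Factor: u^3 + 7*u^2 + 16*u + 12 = (u + 2)*(u^2 + 5*u + 6) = (u + 2)^2*(u + 3)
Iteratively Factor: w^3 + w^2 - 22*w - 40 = (w - 5)*(w^2 + 6*w + 8) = (w - 5)*(w + 4)*(w + 2)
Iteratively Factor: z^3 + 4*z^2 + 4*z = (z + 2)*(z^2 + 2*z) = z*(z + 2)*(z + 2)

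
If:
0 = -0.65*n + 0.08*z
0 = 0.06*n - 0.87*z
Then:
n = 0.00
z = 0.00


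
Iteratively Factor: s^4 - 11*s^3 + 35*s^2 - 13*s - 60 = (s - 4)*(s^3 - 7*s^2 + 7*s + 15) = (s - 4)*(s - 3)*(s^2 - 4*s - 5) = (s - 5)*(s - 4)*(s - 3)*(s + 1)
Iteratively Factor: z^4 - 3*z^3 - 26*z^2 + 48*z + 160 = (z - 5)*(z^3 + 2*z^2 - 16*z - 32) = (z - 5)*(z - 4)*(z^2 + 6*z + 8) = (z - 5)*(z - 4)*(z + 4)*(z + 2)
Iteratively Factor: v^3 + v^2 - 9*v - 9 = (v + 1)*(v^2 - 9) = (v + 1)*(v + 3)*(v - 3)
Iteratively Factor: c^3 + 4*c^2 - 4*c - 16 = (c + 2)*(c^2 + 2*c - 8) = (c - 2)*(c + 2)*(c + 4)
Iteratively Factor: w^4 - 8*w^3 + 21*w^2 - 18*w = (w)*(w^3 - 8*w^2 + 21*w - 18) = w*(w - 3)*(w^2 - 5*w + 6) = w*(w - 3)*(w - 2)*(w - 3)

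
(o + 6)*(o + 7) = o^2 + 13*o + 42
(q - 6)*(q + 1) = q^2 - 5*q - 6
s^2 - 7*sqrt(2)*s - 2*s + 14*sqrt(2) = (s - 2)*(s - 7*sqrt(2))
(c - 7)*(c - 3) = c^2 - 10*c + 21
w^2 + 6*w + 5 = (w + 1)*(w + 5)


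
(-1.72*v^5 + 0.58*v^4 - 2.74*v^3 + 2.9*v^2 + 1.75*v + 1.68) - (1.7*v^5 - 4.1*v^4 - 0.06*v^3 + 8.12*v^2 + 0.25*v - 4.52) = -3.42*v^5 + 4.68*v^4 - 2.68*v^3 - 5.22*v^2 + 1.5*v + 6.2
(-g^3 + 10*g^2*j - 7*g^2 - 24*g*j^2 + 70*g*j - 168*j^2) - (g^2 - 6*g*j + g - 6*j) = -g^3 + 10*g^2*j - 8*g^2 - 24*g*j^2 + 76*g*j - g - 168*j^2 + 6*j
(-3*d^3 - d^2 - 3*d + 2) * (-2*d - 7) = 6*d^4 + 23*d^3 + 13*d^2 + 17*d - 14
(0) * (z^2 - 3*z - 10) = 0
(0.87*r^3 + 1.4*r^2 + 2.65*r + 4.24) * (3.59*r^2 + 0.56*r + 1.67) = 3.1233*r^5 + 5.5132*r^4 + 11.7504*r^3 + 19.0436*r^2 + 6.7999*r + 7.0808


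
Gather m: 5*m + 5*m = 10*m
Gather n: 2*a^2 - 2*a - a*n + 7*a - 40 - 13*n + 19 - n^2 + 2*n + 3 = 2*a^2 + 5*a - n^2 + n*(-a - 11) - 18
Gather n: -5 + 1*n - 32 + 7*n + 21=8*n - 16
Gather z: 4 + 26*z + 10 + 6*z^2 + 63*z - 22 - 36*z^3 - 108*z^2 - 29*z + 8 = -36*z^3 - 102*z^2 + 60*z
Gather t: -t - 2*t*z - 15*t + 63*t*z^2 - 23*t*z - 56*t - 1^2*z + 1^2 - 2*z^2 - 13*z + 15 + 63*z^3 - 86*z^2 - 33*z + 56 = t*(63*z^2 - 25*z - 72) + 63*z^3 - 88*z^2 - 47*z + 72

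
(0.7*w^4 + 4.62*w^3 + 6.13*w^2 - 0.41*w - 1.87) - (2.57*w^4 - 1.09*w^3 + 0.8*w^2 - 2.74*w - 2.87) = -1.87*w^4 + 5.71*w^3 + 5.33*w^2 + 2.33*w + 1.0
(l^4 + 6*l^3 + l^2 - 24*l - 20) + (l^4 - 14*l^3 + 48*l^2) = 2*l^4 - 8*l^3 + 49*l^2 - 24*l - 20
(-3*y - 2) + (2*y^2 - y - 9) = 2*y^2 - 4*y - 11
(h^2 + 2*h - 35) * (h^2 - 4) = h^4 + 2*h^3 - 39*h^2 - 8*h + 140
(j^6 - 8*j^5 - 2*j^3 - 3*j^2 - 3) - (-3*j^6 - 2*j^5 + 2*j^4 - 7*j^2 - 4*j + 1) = 4*j^6 - 6*j^5 - 2*j^4 - 2*j^3 + 4*j^2 + 4*j - 4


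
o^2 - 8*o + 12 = (o - 6)*(o - 2)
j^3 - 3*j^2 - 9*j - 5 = (j - 5)*(j + 1)^2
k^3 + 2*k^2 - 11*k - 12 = (k - 3)*(k + 1)*(k + 4)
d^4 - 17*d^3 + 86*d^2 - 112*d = d*(d - 8)*(d - 7)*(d - 2)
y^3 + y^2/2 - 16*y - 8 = (y - 4)*(y + 1/2)*(y + 4)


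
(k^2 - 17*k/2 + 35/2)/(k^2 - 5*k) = (k - 7/2)/k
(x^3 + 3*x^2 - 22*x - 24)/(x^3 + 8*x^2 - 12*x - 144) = (x + 1)/(x + 6)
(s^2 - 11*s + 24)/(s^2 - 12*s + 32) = (s - 3)/(s - 4)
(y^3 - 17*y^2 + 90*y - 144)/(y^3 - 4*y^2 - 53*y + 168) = (y - 6)/(y + 7)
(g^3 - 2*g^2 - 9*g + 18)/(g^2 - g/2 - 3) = 2*(g^2 - 9)/(2*g + 3)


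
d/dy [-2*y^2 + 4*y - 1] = 4 - 4*y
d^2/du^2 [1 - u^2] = -2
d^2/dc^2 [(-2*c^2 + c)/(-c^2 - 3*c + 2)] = 2*(-7*c^3 + 12*c^2 - 6*c + 2)/(c^6 + 9*c^5 + 21*c^4 - 9*c^3 - 42*c^2 + 36*c - 8)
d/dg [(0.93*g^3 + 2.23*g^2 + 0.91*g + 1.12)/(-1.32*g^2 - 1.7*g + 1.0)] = (-1.2276*g^4 - 3.162*g^3 + 0.200200000000001*g^2 + 7.4168*g + 2.814)/(1.7424*g^4 + 4.488*g^3 + 0.25*g^2 - 3.4*g + 1.0)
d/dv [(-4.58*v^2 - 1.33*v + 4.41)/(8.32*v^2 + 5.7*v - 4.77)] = (-15.0404*v^2 - 29.6892*v - 18.7929)/(69.2224*v^4 + 94.848*v^3 - 46.8828*v^2 - 54.378*v + 22.7529)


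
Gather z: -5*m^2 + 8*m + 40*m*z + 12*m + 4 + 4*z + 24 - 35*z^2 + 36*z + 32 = -5*m^2 + 20*m - 35*z^2 + z*(40*m + 40) + 60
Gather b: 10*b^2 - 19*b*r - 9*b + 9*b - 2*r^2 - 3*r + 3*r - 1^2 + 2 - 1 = 10*b^2 - 19*b*r - 2*r^2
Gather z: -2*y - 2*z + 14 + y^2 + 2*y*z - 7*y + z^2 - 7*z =y^2 - 9*y + z^2 + z*(2*y - 9) + 14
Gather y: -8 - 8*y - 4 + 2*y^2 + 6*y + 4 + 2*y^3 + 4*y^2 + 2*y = 2*y^3 + 6*y^2 - 8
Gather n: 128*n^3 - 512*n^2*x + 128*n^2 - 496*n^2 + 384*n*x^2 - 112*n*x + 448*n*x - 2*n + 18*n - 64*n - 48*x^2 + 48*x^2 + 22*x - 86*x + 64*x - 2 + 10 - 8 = 128*n^3 + n^2*(-512*x - 368) + n*(384*x^2 + 336*x - 48)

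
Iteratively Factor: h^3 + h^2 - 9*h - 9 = (h - 3)*(h^2 + 4*h + 3) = (h - 3)*(h + 1)*(h + 3)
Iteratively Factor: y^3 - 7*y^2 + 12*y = (y - 4)*(y^2 - 3*y) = y*(y - 4)*(y - 3)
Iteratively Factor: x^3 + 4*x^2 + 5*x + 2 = (x + 2)*(x^2 + 2*x + 1) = (x + 1)*(x + 2)*(x + 1)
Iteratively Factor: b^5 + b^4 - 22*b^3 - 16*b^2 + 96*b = (b + 3)*(b^4 - 2*b^3 - 16*b^2 + 32*b) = b*(b + 3)*(b^3 - 2*b^2 - 16*b + 32) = b*(b - 2)*(b + 3)*(b^2 - 16) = b*(b - 2)*(b + 3)*(b + 4)*(b - 4)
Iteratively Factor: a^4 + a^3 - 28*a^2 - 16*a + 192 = (a - 3)*(a^3 + 4*a^2 - 16*a - 64) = (a - 3)*(a + 4)*(a^2 - 16) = (a - 3)*(a + 4)^2*(a - 4)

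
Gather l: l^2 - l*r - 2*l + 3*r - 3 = l^2 + l*(-r - 2) + 3*r - 3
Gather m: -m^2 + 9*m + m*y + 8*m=-m^2 + m*(y + 17)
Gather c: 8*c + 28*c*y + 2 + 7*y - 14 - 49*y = c*(28*y + 8) - 42*y - 12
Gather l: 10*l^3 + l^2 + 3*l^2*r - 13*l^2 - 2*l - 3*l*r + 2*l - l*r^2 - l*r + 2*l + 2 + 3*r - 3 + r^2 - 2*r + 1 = 10*l^3 + l^2*(3*r - 12) + l*(-r^2 - 4*r + 2) + r^2 + r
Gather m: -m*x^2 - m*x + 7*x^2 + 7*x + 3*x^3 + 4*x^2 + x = m*(-x^2 - x) + 3*x^3 + 11*x^2 + 8*x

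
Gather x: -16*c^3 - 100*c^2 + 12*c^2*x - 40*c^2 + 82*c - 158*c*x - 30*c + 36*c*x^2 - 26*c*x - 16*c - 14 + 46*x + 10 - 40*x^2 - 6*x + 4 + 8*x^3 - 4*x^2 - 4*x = -16*c^3 - 140*c^2 + 36*c + 8*x^3 + x^2*(36*c - 44) + x*(12*c^2 - 184*c + 36)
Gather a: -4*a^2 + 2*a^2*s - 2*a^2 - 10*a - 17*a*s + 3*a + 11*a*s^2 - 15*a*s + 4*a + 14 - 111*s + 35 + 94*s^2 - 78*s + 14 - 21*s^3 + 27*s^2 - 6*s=a^2*(2*s - 6) + a*(11*s^2 - 32*s - 3) - 21*s^3 + 121*s^2 - 195*s + 63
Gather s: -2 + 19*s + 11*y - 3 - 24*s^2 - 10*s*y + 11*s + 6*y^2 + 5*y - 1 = -24*s^2 + s*(30 - 10*y) + 6*y^2 + 16*y - 6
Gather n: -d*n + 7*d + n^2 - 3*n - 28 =7*d + n^2 + n*(-d - 3) - 28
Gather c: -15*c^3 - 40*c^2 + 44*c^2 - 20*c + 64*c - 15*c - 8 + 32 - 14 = -15*c^3 + 4*c^2 + 29*c + 10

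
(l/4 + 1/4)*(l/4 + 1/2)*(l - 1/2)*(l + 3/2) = l^4/16 + l^3/4 + 17*l^2/64 - l/64 - 3/32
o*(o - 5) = o^2 - 5*o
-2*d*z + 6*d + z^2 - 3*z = (-2*d + z)*(z - 3)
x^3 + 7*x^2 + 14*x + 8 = (x + 1)*(x + 2)*(x + 4)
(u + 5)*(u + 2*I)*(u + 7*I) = u^3 + 5*u^2 + 9*I*u^2 - 14*u + 45*I*u - 70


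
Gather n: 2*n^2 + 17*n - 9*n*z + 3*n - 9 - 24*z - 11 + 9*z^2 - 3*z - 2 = 2*n^2 + n*(20 - 9*z) + 9*z^2 - 27*z - 22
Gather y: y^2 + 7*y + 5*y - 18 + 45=y^2 + 12*y + 27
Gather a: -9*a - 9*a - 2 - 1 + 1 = -18*a - 2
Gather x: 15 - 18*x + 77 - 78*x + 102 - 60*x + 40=234 - 156*x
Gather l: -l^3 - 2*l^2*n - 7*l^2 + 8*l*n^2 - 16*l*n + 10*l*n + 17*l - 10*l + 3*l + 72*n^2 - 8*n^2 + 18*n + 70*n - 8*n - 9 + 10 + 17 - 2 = -l^3 + l^2*(-2*n - 7) + l*(8*n^2 - 6*n + 10) + 64*n^2 + 80*n + 16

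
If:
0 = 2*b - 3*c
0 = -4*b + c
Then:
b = 0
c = 0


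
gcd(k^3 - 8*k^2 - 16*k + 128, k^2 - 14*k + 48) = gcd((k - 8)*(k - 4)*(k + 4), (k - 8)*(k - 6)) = k - 8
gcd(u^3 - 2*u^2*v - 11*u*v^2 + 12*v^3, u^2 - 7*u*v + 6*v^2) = u - v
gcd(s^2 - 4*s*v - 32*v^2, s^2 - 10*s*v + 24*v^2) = 1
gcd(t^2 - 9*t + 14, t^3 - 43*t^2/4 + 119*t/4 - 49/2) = t^2 - 9*t + 14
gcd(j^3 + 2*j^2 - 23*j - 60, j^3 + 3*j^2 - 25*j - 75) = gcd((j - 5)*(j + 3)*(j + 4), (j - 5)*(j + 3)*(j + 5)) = j^2 - 2*j - 15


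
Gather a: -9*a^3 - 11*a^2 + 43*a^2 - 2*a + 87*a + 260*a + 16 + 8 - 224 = -9*a^3 + 32*a^2 + 345*a - 200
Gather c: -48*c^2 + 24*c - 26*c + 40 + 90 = -48*c^2 - 2*c + 130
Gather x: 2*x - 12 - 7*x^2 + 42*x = -7*x^2 + 44*x - 12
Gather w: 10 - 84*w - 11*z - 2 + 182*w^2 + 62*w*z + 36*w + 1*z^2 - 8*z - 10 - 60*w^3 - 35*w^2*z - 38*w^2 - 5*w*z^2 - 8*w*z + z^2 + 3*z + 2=-60*w^3 + w^2*(144 - 35*z) + w*(-5*z^2 + 54*z - 48) + 2*z^2 - 16*z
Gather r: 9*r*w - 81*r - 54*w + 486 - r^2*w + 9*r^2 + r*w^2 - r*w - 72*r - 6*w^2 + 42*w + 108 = r^2*(9 - w) + r*(w^2 + 8*w - 153) - 6*w^2 - 12*w + 594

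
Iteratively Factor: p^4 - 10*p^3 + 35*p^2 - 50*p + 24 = (p - 4)*(p^3 - 6*p^2 + 11*p - 6) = (p - 4)*(p - 1)*(p^2 - 5*p + 6) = (p - 4)*(p - 2)*(p - 1)*(p - 3)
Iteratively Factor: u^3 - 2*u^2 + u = (u - 1)*(u^2 - u) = (u - 1)^2*(u)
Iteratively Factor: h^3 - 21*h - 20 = (h + 1)*(h^2 - h - 20) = (h - 5)*(h + 1)*(h + 4)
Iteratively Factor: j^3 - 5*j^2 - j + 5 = (j - 5)*(j^2 - 1) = (j - 5)*(j - 1)*(j + 1)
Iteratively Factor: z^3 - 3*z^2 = (z - 3)*(z^2) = z*(z - 3)*(z)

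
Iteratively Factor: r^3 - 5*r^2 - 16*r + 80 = (r + 4)*(r^2 - 9*r + 20) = (r - 5)*(r + 4)*(r - 4)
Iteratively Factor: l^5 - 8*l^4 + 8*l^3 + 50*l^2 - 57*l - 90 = (l - 3)*(l^4 - 5*l^3 - 7*l^2 + 29*l + 30) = (l - 3)*(l + 1)*(l^3 - 6*l^2 - l + 30) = (l - 3)*(l + 1)*(l + 2)*(l^2 - 8*l + 15) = (l - 3)^2*(l + 1)*(l + 2)*(l - 5)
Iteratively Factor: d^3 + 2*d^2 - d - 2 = (d + 1)*(d^2 + d - 2) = (d - 1)*(d + 1)*(d + 2)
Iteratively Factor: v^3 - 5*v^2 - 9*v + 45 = (v + 3)*(v^2 - 8*v + 15) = (v - 3)*(v + 3)*(v - 5)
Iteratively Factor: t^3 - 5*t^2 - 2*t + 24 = (t - 4)*(t^2 - t - 6) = (t - 4)*(t + 2)*(t - 3)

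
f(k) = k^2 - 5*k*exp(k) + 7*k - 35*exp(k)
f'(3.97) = -3156.18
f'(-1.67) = -2.30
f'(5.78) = -22288.45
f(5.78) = -20614.34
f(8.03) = -230720.70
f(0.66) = -69.05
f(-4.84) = -10.54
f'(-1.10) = -6.68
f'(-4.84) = -2.80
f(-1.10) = -16.31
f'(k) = -5*k*exp(k) + 2*k - 40*exp(k) + 7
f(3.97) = -2862.65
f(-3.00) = -13.00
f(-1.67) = -13.92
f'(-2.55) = -0.23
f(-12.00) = 60.00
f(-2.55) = -13.08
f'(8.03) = -246177.04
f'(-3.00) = -0.24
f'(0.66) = -75.46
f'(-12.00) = -17.00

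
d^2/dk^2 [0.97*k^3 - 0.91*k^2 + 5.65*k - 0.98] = 5.82*k - 1.82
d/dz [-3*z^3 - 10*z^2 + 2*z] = -9*z^2 - 20*z + 2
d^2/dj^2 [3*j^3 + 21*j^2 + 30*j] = 18*j + 42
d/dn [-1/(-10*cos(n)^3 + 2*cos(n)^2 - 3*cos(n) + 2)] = (30*cos(n)^2 - 4*cos(n) + 3)*sin(n)/(10*cos(n)^3 - 2*cos(n)^2 + 3*cos(n) - 2)^2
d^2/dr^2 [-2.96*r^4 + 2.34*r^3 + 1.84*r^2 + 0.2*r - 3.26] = -35.52*r^2 + 14.04*r + 3.68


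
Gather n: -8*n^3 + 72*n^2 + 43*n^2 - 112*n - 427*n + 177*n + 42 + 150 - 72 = -8*n^3 + 115*n^2 - 362*n + 120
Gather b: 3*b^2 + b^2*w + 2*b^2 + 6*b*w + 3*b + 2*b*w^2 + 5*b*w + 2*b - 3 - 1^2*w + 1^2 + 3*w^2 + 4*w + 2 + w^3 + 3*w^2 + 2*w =b^2*(w + 5) + b*(2*w^2 + 11*w + 5) + w^3 + 6*w^2 + 5*w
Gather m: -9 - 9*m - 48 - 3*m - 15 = -12*m - 72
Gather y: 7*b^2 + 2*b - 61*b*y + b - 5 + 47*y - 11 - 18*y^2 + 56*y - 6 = 7*b^2 + 3*b - 18*y^2 + y*(103 - 61*b) - 22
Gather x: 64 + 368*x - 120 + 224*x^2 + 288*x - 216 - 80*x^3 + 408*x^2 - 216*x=-80*x^3 + 632*x^2 + 440*x - 272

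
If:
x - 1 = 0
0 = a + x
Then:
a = -1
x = 1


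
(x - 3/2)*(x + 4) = x^2 + 5*x/2 - 6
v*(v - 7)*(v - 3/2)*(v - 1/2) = v^4 - 9*v^3 + 59*v^2/4 - 21*v/4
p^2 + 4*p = p*(p + 4)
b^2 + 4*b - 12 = (b - 2)*(b + 6)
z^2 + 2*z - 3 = (z - 1)*(z + 3)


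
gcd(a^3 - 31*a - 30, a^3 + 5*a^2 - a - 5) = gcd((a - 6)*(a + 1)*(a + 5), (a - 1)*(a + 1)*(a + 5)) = a^2 + 6*a + 5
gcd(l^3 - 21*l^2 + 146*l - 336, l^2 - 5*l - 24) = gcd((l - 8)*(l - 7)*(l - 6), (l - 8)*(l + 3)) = l - 8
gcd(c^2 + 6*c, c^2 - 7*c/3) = c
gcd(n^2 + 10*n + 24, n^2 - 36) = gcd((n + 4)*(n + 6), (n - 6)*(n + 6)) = n + 6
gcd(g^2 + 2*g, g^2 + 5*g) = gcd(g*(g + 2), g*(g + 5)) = g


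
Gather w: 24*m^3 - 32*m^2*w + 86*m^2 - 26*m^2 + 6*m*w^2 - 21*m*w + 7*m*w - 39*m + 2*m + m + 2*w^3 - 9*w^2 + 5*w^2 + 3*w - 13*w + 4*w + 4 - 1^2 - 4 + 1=24*m^3 + 60*m^2 - 36*m + 2*w^3 + w^2*(6*m - 4) + w*(-32*m^2 - 14*m - 6)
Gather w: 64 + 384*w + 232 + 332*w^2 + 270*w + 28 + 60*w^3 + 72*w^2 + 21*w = 60*w^3 + 404*w^2 + 675*w + 324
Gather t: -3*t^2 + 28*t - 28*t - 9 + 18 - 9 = -3*t^2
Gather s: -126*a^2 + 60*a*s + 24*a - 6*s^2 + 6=-126*a^2 + 60*a*s + 24*a - 6*s^2 + 6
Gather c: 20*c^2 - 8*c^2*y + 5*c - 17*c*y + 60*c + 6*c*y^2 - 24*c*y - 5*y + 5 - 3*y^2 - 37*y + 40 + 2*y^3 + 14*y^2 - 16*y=c^2*(20 - 8*y) + c*(6*y^2 - 41*y + 65) + 2*y^3 + 11*y^2 - 58*y + 45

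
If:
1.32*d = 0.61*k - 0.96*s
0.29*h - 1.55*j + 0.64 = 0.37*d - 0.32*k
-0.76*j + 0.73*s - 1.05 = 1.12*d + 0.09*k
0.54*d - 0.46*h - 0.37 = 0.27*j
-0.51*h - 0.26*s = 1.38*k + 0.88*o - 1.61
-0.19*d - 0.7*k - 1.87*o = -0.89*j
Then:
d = -0.40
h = -1.60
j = 0.55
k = 1.66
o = -0.32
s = 1.60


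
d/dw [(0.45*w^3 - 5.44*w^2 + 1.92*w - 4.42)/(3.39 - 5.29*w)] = (-4.761*w^3 + 33.3541*w^2 - 36.8832*w - 16.873)/(27.9841*w^2 - 35.8662*w + 11.4921)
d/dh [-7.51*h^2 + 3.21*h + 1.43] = 3.21 - 15.02*h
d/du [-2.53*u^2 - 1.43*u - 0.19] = -5.06*u - 1.43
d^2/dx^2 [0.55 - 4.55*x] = 0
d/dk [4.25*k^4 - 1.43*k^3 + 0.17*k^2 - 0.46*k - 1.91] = 17.0*k^3 - 4.29*k^2 + 0.34*k - 0.46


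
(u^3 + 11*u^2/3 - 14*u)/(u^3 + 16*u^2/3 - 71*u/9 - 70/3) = 3*u/(3*u + 5)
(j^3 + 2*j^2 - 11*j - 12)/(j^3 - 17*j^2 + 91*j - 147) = (j^2 + 5*j + 4)/(j^2 - 14*j + 49)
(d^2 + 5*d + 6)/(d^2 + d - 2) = (d + 3)/(d - 1)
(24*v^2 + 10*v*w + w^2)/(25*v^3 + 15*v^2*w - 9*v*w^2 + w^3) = (24*v^2 + 10*v*w + w^2)/(25*v^3 + 15*v^2*w - 9*v*w^2 + w^3)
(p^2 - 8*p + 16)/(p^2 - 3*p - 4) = (p - 4)/(p + 1)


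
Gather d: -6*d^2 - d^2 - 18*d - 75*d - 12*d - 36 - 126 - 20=-7*d^2 - 105*d - 182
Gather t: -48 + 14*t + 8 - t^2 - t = -t^2 + 13*t - 40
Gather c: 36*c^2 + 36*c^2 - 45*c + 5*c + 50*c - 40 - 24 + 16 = 72*c^2 + 10*c - 48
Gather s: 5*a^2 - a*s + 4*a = 5*a^2 - a*s + 4*a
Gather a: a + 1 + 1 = a + 2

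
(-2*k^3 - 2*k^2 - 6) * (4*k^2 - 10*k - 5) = -8*k^5 + 12*k^4 + 30*k^3 - 14*k^2 + 60*k + 30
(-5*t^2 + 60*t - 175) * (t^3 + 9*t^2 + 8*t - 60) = -5*t^5 + 15*t^4 + 325*t^3 - 795*t^2 - 5000*t + 10500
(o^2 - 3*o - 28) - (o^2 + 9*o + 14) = -12*o - 42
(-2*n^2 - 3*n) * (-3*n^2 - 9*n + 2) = 6*n^4 + 27*n^3 + 23*n^2 - 6*n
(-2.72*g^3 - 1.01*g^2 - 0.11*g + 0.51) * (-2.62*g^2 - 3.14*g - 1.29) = 7.1264*g^5 + 11.187*g^4 + 6.9684*g^3 + 0.3121*g^2 - 1.4595*g - 0.6579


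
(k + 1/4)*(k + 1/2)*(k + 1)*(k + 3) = k^4 + 19*k^3/4 + 49*k^2/8 + 11*k/4 + 3/8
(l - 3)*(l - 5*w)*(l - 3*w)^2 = l^4 - 11*l^3*w - 3*l^3 + 39*l^2*w^2 + 33*l^2*w - 45*l*w^3 - 117*l*w^2 + 135*w^3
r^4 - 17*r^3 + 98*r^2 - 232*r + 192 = (r - 8)*(r - 4)*(r - 3)*(r - 2)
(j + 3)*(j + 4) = j^2 + 7*j + 12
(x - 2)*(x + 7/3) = x^2 + x/3 - 14/3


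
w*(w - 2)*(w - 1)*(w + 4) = w^4 + w^3 - 10*w^2 + 8*w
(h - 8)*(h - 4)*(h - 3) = h^3 - 15*h^2 + 68*h - 96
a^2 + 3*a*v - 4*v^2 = (a - v)*(a + 4*v)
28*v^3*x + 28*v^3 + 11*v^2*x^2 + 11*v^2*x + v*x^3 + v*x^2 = (4*v + x)*(7*v + x)*(v*x + v)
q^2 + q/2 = q*(q + 1/2)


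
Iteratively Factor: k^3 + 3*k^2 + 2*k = (k + 1)*(k^2 + 2*k) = k*(k + 1)*(k + 2)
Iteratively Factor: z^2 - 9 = (z + 3)*(z - 3)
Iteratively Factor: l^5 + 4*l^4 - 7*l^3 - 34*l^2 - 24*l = (l)*(l^4 + 4*l^3 - 7*l^2 - 34*l - 24) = l*(l + 2)*(l^3 + 2*l^2 - 11*l - 12) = l*(l + 1)*(l + 2)*(l^2 + l - 12) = l*(l + 1)*(l + 2)*(l + 4)*(l - 3)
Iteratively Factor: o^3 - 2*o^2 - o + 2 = (o - 1)*(o^2 - o - 2) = (o - 1)*(o + 1)*(o - 2)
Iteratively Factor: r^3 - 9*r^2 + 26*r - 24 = (r - 4)*(r^2 - 5*r + 6) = (r - 4)*(r - 2)*(r - 3)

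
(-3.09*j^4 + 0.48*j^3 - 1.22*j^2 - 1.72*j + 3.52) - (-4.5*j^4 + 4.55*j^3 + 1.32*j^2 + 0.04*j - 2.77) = 1.41*j^4 - 4.07*j^3 - 2.54*j^2 - 1.76*j + 6.29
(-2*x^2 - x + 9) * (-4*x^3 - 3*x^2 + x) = 8*x^5 + 10*x^4 - 35*x^3 - 28*x^2 + 9*x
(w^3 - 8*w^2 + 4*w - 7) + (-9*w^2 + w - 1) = w^3 - 17*w^2 + 5*w - 8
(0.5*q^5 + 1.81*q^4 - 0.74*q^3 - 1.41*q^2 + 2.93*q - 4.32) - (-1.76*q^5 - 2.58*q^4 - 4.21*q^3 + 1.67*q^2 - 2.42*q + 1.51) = 2.26*q^5 + 4.39*q^4 + 3.47*q^3 - 3.08*q^2 + 5.35*q - 5.83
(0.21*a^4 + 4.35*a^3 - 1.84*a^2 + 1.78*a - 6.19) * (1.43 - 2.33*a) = -0.4893*a^5 - 9.8352*a^4 + 10.5077*a^3 - 6.7786*a^2 + 16.9681*a - 8.8517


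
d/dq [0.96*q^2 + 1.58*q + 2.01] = 1.92*q + 1.58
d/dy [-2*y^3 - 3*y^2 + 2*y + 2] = -6*y^2 - 6*y + 2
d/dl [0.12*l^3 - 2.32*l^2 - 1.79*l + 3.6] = 0.36*l^2 - 4.64*l - 1.79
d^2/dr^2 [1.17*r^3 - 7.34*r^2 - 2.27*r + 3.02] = 7.02*r - 14.68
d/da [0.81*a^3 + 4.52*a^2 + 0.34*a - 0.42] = 2.43*a^2 + 9.04*a + 0.34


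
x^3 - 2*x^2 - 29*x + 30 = (x - 6)*(x - 1)*(x + 5)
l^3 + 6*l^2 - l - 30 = (l - 2)*(l + 3)*(l + 5)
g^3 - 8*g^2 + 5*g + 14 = (g - 7)*(g - 2)*(g + 1)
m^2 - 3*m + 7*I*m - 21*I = (m - 3)*(m + 7*I)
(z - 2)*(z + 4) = z^2 + 2*z - 8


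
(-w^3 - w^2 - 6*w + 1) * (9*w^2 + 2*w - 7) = -9*w^5 - 11*w^4 - 49*w^3 + 4*w^2 + 44*w - 7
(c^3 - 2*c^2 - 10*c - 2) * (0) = 0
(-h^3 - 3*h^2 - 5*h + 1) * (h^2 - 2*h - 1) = -h^5 - h^4 + 2*h^3 + 14*h^2 + 3*h - 1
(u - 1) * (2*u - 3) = 2*u^2 - 5*u + 3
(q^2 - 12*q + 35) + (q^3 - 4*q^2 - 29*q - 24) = q^3 - 3*q^2 - 41*q + 11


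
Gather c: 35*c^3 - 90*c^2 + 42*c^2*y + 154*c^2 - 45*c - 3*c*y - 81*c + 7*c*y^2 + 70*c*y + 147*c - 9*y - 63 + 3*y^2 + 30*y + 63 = 35*c^3 + c^2*(42*y + 64) + c*(7*y^2 + 67*y + 21) + 3*y^2 + 21*y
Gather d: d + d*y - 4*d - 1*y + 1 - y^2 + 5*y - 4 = d*(y - 3) - y^2 + 4*y - 3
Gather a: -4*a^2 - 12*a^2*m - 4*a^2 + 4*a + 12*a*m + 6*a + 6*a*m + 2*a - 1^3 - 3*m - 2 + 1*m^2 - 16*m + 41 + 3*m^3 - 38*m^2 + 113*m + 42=a^2*(-12*m - 8) + a*(18*m + 12) + 3*m^3 - 37*m^2 + 94*m + 80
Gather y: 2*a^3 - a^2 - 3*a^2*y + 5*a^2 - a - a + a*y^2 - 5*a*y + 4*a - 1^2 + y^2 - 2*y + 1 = 2*a^3 + 4*a^2 + 2*a + y^2*(a + 1) + y*(-3*a^2 - 5*a - 2)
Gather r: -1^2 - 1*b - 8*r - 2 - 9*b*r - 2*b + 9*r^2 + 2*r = -3*b + 9*r^2 + r*(-9*b - 6) - 3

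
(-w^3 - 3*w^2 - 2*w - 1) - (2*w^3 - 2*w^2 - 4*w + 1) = -3*w^3 - w^2 + 2*w - 2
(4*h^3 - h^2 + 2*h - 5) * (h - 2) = 4*h^4 - 9*h^3 + 4*h^2 - 9*h + 10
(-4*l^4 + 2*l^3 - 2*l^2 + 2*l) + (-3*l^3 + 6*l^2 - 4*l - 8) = -4*l^4 - l^3 + 4*l^2 - 2*l - 8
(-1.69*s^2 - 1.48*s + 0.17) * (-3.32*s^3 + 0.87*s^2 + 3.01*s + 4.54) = 5.6108*s^5 + 3.4433*s^4 - 6.9389*s^3 - 11.9795*s^2 - 6.2075*s + 0.7718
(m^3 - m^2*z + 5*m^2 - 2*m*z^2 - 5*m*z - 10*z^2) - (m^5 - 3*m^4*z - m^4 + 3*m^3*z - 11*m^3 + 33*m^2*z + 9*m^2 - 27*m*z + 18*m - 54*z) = -m^5 + 3*m^4*z + m^4 - 3*m^3*z + 12*m^3 - 34*m^2*z - 4*m^2 - 2*m*z^2 + 22*m*z - 18*m - 10*z^2 + 54*z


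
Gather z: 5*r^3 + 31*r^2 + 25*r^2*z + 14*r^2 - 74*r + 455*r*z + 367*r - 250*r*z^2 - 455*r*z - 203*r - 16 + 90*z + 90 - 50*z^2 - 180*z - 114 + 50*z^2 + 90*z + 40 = 5*r^3 + 25*r^2*z + 45*r^2 - 250*r*z^2 + 90*r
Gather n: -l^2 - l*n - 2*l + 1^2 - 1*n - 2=-l^2 - 2*l + n*(-l - 1) - 1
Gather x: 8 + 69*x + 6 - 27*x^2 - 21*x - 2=-27*x^2 + 48*x + 12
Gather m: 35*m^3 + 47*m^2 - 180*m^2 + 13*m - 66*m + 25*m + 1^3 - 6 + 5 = 35*m^3 - 133*m^2 - 28*m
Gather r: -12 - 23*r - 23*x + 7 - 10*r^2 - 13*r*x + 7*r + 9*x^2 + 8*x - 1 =-10*r^2 + r*(-13*x - 16) + 9*x^2 - 15*x - 6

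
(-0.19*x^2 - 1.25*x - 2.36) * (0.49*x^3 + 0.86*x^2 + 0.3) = -0.0931*x^5 - 0.7759*x^4 - 2.2314*x^3 - 2.0866*x^2 - 0.375*x - 0.708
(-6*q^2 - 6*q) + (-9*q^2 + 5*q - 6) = -15*q^2 - q - 6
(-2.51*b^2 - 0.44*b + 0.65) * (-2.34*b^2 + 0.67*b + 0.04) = 5.8734*b^4 - 0.6521*b^3 - 1.9162*b^2 + 0.4179*b + 0.026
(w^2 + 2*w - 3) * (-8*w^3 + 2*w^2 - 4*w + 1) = -8*w^5 - 14*w^4 + 24*w^3 - 13*w^2 + 14*w - 3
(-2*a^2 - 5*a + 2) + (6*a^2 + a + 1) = 4*a^2 - 4*a + 3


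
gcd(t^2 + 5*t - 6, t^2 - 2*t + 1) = t - 1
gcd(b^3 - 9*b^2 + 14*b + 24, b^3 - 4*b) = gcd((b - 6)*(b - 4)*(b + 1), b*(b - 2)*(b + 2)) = 1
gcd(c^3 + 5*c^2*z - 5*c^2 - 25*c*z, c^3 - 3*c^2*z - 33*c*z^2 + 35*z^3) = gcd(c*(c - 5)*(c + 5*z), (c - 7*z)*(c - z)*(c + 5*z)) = c + 5*z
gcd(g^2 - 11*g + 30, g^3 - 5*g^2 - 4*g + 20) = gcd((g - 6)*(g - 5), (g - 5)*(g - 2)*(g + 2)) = g - 5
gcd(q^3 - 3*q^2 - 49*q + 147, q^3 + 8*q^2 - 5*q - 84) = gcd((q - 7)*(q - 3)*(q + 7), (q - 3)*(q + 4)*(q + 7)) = q^2 + 4*q - 21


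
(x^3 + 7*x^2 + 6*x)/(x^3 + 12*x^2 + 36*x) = (x + 1)/(x + 6)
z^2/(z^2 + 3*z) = z/(z + 3)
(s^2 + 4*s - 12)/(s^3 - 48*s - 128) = (-s^2 - 4*s + 12)/(-s^3 + 48*s + 128)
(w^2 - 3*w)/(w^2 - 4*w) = (w - 3)/(w - 4)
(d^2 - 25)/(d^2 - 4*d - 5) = (d + 5)/(d + 1)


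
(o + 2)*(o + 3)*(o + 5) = o^3 + 10*o^2 + 31*o + 30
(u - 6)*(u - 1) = u^2 - 7*u + 6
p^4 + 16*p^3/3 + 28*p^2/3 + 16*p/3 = p*(p + 4/3)*(p + 2)^2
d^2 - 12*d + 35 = (d - 7)*(d - 5)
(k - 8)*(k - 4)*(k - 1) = k^3 - 13*k^2 + 44*k - 32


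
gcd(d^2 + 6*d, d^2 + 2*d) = d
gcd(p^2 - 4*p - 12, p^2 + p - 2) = p + 2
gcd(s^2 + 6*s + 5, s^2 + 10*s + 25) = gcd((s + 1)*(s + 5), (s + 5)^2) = s + 5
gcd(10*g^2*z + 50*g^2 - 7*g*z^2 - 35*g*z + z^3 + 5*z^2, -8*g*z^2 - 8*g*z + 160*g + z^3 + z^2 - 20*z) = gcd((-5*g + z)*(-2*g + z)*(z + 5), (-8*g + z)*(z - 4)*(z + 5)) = z + 5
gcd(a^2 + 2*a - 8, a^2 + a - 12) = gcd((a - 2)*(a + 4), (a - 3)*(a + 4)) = a + 4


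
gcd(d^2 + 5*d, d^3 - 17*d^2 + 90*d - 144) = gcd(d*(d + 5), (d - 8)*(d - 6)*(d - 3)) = 1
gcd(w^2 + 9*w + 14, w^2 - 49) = w + 7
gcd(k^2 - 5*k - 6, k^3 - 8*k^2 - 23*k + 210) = k - 6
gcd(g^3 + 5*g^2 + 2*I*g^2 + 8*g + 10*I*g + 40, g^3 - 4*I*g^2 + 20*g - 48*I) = g^2 + 2*I*g + 8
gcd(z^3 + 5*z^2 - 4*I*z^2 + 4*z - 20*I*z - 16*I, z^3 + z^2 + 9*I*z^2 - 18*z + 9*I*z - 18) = z + 1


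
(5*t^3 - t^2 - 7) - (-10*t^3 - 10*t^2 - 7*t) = 15*t^3 + 9*t^2 + 7*t - 7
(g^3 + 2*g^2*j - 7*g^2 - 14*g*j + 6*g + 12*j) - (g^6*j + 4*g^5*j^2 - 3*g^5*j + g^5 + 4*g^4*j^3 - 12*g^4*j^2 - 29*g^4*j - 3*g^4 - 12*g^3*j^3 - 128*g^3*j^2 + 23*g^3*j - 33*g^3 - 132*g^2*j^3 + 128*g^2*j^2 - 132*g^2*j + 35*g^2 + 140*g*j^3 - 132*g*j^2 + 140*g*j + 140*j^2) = -g^6*j - 4*g^5*j^2 + 3*g^5*j - g^5 - 4*g^4*j^3 + 12*g^4*j^2 + 29*g^4*j + 3*g^4 + 12*g^3*j^3 + 128*g^3*j^2 - 23*g^3*j + 34*g^3 + 132*g^2*j^3 - 128*g^2*j^2 + 134*g^2*j - 42*g^2 - 140*g*j^3 + 132*g*j^2 - 154*g*j + 6*g - 140*j^2 + 12*j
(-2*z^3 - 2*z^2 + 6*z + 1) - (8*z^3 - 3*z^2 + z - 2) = -10*z^3 + z^2 + 5*z + 3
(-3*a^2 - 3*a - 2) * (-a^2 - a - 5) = 3*a^4 + 6*a^3 + 20*a^2 + 17*a + 10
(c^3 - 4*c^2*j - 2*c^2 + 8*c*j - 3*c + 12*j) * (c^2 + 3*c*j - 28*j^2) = c^5 - c^4*j - 2*c^4 - 40*c^3*j^2 + 2*c^3*j - 3*c^3 + 112*c^2*j^3 + 80*c^2*j^2 + 3*c^2*j - 224*c*j^3 + 120*c*j^2 - 336*j^3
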